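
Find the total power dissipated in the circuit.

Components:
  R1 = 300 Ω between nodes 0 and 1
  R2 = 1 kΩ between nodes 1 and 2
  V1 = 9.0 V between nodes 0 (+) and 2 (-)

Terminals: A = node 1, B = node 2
Nodal analysis, taking node 2 as the 0 V reference.
Source V1 fixes V_0 = 9 V.
KCL at each unknown node (sum of currents leaving = 0; resistances in Ω):
  Node 1: (V_1 - 9)/300 + (V_1 - 0)/1000 = 0
Collecting terms: 0.004333 × V_1 = 0.03  =>  V_1 = 6.923 V
Power in each resistor, P = (ΔV)²/R:
  P_R1 = (9 - 6.923)²/300 = 0.01438 W
  P_R2 = (6.923 - 0)²/1000 = 0.04793 W
P_total = P_R1 + P_R2 = 0.06231 W

Final answer: 0.06231 W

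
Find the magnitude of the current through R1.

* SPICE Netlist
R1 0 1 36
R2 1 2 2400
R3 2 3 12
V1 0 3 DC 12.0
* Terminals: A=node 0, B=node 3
Nodal analysis, taking node 3 as the 0 V reference.
Source V1 fixes V_0 = 12 V.
KCL at each unknown node (sum of currents leaving = 0; resistances in Ω):
  Node 1: (V_1 - 12)/36 + (V_1 - V_2)/2400 = 0
  Node 2: (V_2 - V_1)/2400 + (V_2 - 0)/12 = 0
Collecting terms (coefficients in siemens):
  0.02819·V_1 - 0.0004167·V_2 = 0.3333
  0.08375·V_2 - 0.0004167·V_1 = 0
Determinant D = (0.02819)(0.08375) - (-0.0004167)(-0.0004167) = 0.002361
V_1 = [(0.3333)(0.08375) - (-0.0004167)(0)]/D = 11.82 V
V_2 = [(0.02819)(0) - (0.3333)(-0.0004167)]/D = 0.05882 V
I_R1 = (V_0 - V_1)/R1 = (12 - 11.82)/36 = 0.004902 A
|I_R1| = 0.004902 A

Final answer: |I_R1| = 0.004902 A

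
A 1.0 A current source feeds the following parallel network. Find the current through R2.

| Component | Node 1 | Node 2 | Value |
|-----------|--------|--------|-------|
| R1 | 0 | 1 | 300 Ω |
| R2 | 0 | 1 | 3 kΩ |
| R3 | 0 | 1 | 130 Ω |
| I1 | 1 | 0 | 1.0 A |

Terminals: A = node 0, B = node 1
All resistors sit directly between nodes 0 and 1, so they are in parallel and share one voltage V; the full source current 1 A splits among them.
1/R_par = 1/300 + 1/3000 + 1/130 = 0.01136 S  =>  R_par = 88.04 Ω
V = I × R_par = 1 × 88.04 = 88.04 V
I_R2 = V/R2 = 88.04/3000 = 0.02935 A

Final answer: 0.02935 A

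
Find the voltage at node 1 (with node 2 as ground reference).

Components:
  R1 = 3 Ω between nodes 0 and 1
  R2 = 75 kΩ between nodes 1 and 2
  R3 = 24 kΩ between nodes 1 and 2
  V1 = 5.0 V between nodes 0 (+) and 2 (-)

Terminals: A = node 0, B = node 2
Nodal analysis, taking node 2 as the 0 V reference.
Source V1 fixes V_0 = 5 V.
KCL at each unknown node (sum of currents leaving = 0; resistances in Ω):
  Node 1: (V_1 - 5)/3 + (V_1 - 0)/75000 + (V_1 - 0)/24000 = 0
Collecting terms: 0.3334 × V_1 = 1.667  =>  V_1 = 4.999 V
The requested potential is V_1 = 4.999 V.

Final answer: V_1 = 4.999 V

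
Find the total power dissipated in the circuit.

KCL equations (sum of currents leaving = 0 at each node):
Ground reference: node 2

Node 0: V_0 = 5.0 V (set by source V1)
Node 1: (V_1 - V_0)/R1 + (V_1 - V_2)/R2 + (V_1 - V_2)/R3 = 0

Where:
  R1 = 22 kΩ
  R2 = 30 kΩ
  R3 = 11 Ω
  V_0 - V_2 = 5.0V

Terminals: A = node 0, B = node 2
Nodal analysis, taking node 2 as the 0 V reference.
Source V1 fixes V_0 = 5 V.
KCL at each unknown node (sum of currents leaving = 0; resistances in Ω):
  Node 1: (V_1 - 5)/22000 + (V_1 - 0)/30000 + (V_1 - 0)/11 = 0
Collecting terms: 0.09099 × V_1 = 0.0002273  =>  V_1 = 0.002498 V
Power in each resistor, P = (ΔV)²/R:
  P_R1 = (5 - 0.002498)²/22000 = 0.001135 W
  P_R2 = (0.002498 - 0)²/30000 = 0.000000000208 W
  P_R3 = (0.002498 - 0)²/11 = 0.0000005672 W
P_total = P_R1 + P_R2 + P_R3 = 0.001136 W

Final answer: 0.001136 W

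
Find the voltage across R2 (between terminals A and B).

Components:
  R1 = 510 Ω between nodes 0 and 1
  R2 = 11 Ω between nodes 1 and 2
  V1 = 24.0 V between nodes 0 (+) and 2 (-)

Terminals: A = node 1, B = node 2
R1 and R2 are in series across V1 (node 0 → node 1 → node 2), and the output A–B is taken across R2, so this is a voltage divider.
Series current: I = V1/(R1 + R2) = 24/(510 + 11) = 24/521 = 0.04607 A
V_R2 = I × R2 = V1 × R2/(R1 + R2) = 24 × 11/521 = 0.5067 V

Final answer: 0.5067 V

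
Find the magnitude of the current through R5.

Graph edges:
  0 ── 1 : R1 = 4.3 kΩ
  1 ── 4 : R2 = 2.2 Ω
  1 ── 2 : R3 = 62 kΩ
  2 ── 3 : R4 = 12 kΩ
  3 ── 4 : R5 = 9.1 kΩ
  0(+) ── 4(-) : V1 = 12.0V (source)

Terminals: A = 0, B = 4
Nodal analysis, taking node 4 as the 0 V reference.
Source V1 fixes V_0 = 12 V.
KCL at each unknown node (sum of currents leaving = 0; resistances in Ω):
  Node 1: (V_1 - 12)/4300 + (V_1 - 0)/2.2 + (V_1 - V_2)/62000 = 0
  Node 2: (V_2 - V_1)/62000 + (V_2 - V_3)/12000 = 0
  Node 3: (V_3 - V_2)/12000 + (V_3 - 0)/9100 = 0
Collecting terms (coefficients in siemens):
  0.4548·V_1 - 0.00001613·V_2 = 0.002791
  0.00009946·V_2 - 0.00001613·V_1 - 0.00008333·V_3 = 0
  0.0001932·V_3 - 0.00008333·V_2 = 0
Solving these 3 simultaneous equations (Gaussian elimination) gives:
  V_1 = 0.006136 V, V_2 = 0.001558 V, V_3 = 0.000672 V
I_R5 = (V_3 - V_4)/R5 = (0.000672 - 0)/9100 = 0.00000007384 A
|I_R5| = 0.00000007384 A

Final answer: |I_R5| = 7.384e-08 A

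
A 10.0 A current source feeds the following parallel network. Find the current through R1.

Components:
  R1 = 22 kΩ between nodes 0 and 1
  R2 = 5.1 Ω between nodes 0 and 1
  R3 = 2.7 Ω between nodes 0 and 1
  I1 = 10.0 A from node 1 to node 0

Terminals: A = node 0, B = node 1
All resistors sit directly between nodes 0 and 1, so they are in parallel and share one voltage V; the full source current 10 A splits among them.
1/R_par = 1/22000 + 1/5.1 + 1/2.7 = 0.5665 S  =>  R_par = 1.765 Ω
V = I × R_par = 10 × 1.765 = 17.65 V
I_R1 = V/R1 = 17.65/22000 = 0.0008024 A

Final answer: 0.0008024 A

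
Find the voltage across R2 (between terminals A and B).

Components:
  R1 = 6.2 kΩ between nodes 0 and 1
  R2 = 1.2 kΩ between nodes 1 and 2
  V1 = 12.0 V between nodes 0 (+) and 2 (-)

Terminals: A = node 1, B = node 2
R1 and R2 are in series across V1 (node 0 → node 1 → node 2), and the output A–B is taken across R2, so this is a voltage divider.
Series current: I = V1/(R1 + R2) = 12/(6200 + 1200) = 12/7400 = 0.001622 A
V_R2 = I × R2 = V1 × R2/(R1 + R2) = 12 × 1200/7400 = 1.946 V

Final answer: 1.946 V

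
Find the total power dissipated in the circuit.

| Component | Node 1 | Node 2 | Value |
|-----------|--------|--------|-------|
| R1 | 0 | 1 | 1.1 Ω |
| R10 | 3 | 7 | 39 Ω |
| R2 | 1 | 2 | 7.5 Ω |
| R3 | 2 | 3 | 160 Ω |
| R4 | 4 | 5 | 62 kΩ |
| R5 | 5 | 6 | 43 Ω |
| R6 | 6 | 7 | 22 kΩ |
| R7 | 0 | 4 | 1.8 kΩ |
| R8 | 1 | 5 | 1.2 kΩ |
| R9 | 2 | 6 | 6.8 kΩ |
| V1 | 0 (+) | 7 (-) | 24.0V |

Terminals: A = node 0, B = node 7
Nodal analysis, taking node 7 as the 0 V reference.
Source V1 fixes V_0 = 24 V.
KCL at each unknown node (sum of currents leaving = 0; resistances in Ω):
  Node 1: (V_1 - 24)/1.1 + (V_1 - V_2)/7.5 + (V_1 - V_5)/1200 = 0
  Node 2: (V_2 - V_1)/7.5 + (V_2 - V_3)/160 + (V_2 - V_6)/6800 = 0
  Node 3: (V_3 - V_2)/160 + (V_3 - 0)/39 = 0
  Node 4: (V_4 - V_5)/62000 + (V_4 - 24)/1800 = 0
  Node 5: (V_5 - V_4)/62000 + (V_5 - V_6)/43 + (V_5 - V_1)/1200 = 0
  Node 6: (V_6 - V_5)/43 + (V_6 - 0)/22000 + (V_6 - V_2)/6800 = 0
Collecting terms (coefficients in siemens):
  1.043·V_1 - 0.1333·V_2 - 0.0008333·V_5 = 21.82
  0.1397·V_2 - 0.1333·V_1 - 0.00625·V_3 - 0.0001471·V_6 = 0
  0.03189·V_3 - 0.00625·V_2 = 0
  0.0005717·V_4 - 0.00001613·V_5 = 0.01333
  0.02411·V_5 - 0.0008333·V_1 - 0.00001613·V_4 - 0.02326·V_6 = 0
  0.02345·V_6 - 0.0001471·V_2 - 0.02326·V_5 = 0
Solving these 6 simultaneous equations (Gaussian elimination) gives:
  V_1 = 23.87 V, V_2 = 23 V, V_3 = 4.508 V, V_4 = 23.96 V
  V_5 = 22.72 V, V_6 = 22.67 V
Power in each resistor, P = (ΔV)²/R:
  P_R1 = (24 - 23.87)²/1.1 = 0.01496 W
  P_R2 = (23.87 - 23)²/7.5 = 0.1003 W
  P_R3 = (23 - 4.508)²/160 = 2.138 W
  P_R4 = (23.96 - 22.72)²/62000 = 0.00002507 W
  P_R5 = (22.72 - 22.67)²/43 = 0.00004149 W
  P_R6 = (22.67 - 0)²/22000 = 0.02337 W
  P_R7 = (24 - 23.96)²/1800 = 0.0000007277 W
  P_R8 = (23.87 - 22.72)²/1200 = 0.001111 W
  P_R9 = (23 - 22.67)²/6800 = 0.00001596 W
  P_R10 = (4.508 - 0)²/39 = 0.5212 W
P_total = P_R1 + P_R2 + P_R3 + P_R4 + P_R5 + P_R6 + P_R7 + P_R8 + P_R9 + P_R10 = 2.799 W

Final answer: 2.799 W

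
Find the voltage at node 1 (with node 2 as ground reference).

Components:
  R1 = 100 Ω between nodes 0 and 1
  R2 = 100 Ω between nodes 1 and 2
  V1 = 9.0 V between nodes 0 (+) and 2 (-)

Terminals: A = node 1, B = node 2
Nodal analysis, taking node 2 as the 0 V reference.
Source V1 fixes V_0 = 9 V.
KCL at each unknown node (sum of currents leaving = 0; resistances in Ω):
  Node 1: (V_1 - 9)/100 + (V_1 - 0)/100 = 0
Collecting terms: 0.02 × V_1 = 0.09  =>  V_1 = 4.5 V
The requested potential is V_1 = 4.5 V.

Final answer: V_1 = 4.5 V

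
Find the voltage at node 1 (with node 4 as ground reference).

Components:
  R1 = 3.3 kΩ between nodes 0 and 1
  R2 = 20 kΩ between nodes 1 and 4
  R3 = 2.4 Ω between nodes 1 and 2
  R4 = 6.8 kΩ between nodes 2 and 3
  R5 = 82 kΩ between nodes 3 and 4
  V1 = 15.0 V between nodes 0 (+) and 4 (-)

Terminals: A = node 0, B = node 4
Nodal analysis, taking node 4 as the 0 V reference.
Source V1 fixes V_0 = 15 V.
KCL at each unknown node (sum of currents leaving = 0; resistances in Ω):
  Node 1: (V_1 - 15)/3300 + (V_1 - 0)/20000 + (V_1 - V_2)/2.4 = 0
  Node 2: (V_2 - V_1)/2.4 + (V_2 - V_3)/6800 = 0
  Node 3: (V_3 - V_2)/6800 + (V_3 - 0)/82000 = 0
Collecting terms (coefficients in siemens):
  0.417·V_1 - 0.4167·V_2 = 0.004545
  0.4168·V_2 - 0.4167·V_1 - 0.0001471·V_3 = 0
  0.0001593·V_3 - 0.0001471·V_2 = 0
Solving these 3 simultaneous equations (Gaussian elimination) gives:
  V_1 = 12.48 V, V_2 = 12.48 V, V_3 = 11.52 V
The requested potential is V_1 = 12.48 V.

Final answer: V_1 = 12.48 V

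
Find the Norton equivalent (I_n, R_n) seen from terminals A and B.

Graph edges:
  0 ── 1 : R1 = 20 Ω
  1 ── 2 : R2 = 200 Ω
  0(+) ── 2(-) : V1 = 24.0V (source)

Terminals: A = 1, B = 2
Find the Thévenin equivalent first; then I_n = V_th/R_th and R_n = R_th.
Step 1 — V_th is the open-circuit voltage V_A - V_B (nothing connected across the terminals).
Nodal analysis, taking node 2 as the 0 V reference.
Source V1 fixes V_0 = 24 V.
KCL at each unknown node (sum of currents leaving = 0; resistances in Ω):
  Node 1: (V_1 - 24)/20 + (V_1 - 0)/200 = 0
Collecting terms: 0.055 × V_1 = 1.2  =>  V_1 = 21.82 V
V_th = V_1 - V_2 = 21.82 - 0 = 21.82 V
Step 2 — R_th: zero the source — replace V1 by a short circuit (node 2 merges into node 0) — and find the resistance seen between A (node 1) and B (node 0).
Reduce the network between node 1 (A) and node 0 (B) by series/parallel combination:
  Rp1 = R1 ‖ R2 (parallel, both between nodes 0 and 1) = 1/(1/20 + 1/200) = 18.18 Ω
R_th = 18.18 Ω
I_n = V_th/R_th = 21.82/18.18 = 1.2 A, and R_n = R_th = 18.18 Ω

Final answer: I_n = 1.2 A, R_n = 18.18 Ω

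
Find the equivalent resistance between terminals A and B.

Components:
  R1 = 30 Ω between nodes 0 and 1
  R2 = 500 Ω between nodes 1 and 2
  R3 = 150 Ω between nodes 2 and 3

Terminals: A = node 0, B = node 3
Reduce the network between node 0 (A) and node 3 (B) by series/parallel combination:
  Rs1 = R1 + R2 (series, joined only at node 1) = 30 + 500 = 530 Ω
  Rs2 = R3 + Rs1 (series, joined only at node 2) = 150 + 530 = 680 Ω
R_eq = 680 Ω

Final answer: 680 Ω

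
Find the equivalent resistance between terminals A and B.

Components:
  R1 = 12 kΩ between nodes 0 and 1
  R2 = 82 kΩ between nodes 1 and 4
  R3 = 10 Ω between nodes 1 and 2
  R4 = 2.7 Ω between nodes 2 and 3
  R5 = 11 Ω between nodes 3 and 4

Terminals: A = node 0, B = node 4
Reduce the network between node 0 (A) and node 4 (B) by series/parallel combination:
  Rs1 = R3 + R4 (series, joined only at node 2) = 10 + 2.7 = 12.7 Ω
  Rs2 = R5 + Rs1 (series, joined only at node 3) = 11 + 12.7 = 23.7 Ω
  Rp1 = R2 ‖ Rs2 (parallel, both between nodes 1 and 4) = 1/(1/82000 + 1/23.7) = 23.69 Ω
  Rs3 = R1 + Rp1 (series, joined only at node 1) = 12000 + 23.69 = 12020 Ω
R_eq = 12.02 kΩ

Final answer: 12.02 kΩ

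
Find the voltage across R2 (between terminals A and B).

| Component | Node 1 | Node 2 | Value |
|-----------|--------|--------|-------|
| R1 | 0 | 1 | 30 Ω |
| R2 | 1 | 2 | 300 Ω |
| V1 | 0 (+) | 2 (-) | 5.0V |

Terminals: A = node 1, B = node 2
R1 and R2 are in series across V1 (node 0 → node 1 → node 2), and the output A–B is taken across R2, so this is a voltage divider.
Series current: I = V1/(R1 + R2) = 5/(30 + 300) = 5/330 = 0.01515 A
V_R2 = I × R2 = V1 × R2/(R1 + R2) = 5 × 300/330 = 4.545 V

Final answer: 4.545 V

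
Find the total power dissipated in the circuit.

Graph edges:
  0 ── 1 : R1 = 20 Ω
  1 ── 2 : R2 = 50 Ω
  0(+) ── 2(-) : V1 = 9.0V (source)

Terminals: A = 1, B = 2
Nodal analysis, taking node 2 as the 0 V reference.
Source V1 fixes V_0 = 9 V.
KCL at each unknown node (sum of currents leaving = 0; resistances in Ω):
  Node 1: (V_1 - 9)/20 + (V_1 - 0)/50 = 0
Collecting terms: 0.07 × V_1 = 0.45  =>  V_1 = 6.429 V
Power in each resistor, P = (ΔV)²/R:
  P_R1 = (9 - 6.429)²/20 = 0.3306 W
  P_R2 = (6.429 - 0)²/50 = 0.8265 W
P_total = P_R1 + P_R2 = 1.157 W

Final answer: 1.157 W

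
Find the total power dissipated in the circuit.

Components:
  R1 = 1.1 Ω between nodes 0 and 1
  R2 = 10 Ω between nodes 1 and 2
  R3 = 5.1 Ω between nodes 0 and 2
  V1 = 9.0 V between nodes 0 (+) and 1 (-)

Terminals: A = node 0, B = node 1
Nodal analysis, taking node 1 as the 0 V reference.
Source V1 fixes V_0 = 9 V.
KCL at each unknown node (sum of currents leaving = 0; resistances in Ω):
  Node 2: (V_2 - 0)/10 + (V_2 - 9)/5.1 = 0
Collecting terms: 0.2961 × V_2 = 1.765  =>  V_2 = 5.96 V
Power in each resistor, P = (ΔV)²/R:
  P_R1 = (9 - 0)²/1.1 = 73.64 W
  P_R2 = (0 - 5.96)²/10 = 3.552 W
  P_R3 = (9 - 5.96)²/5.1 = 1.812 W
P_total = P_R1 + P_R2 + P_R3 = 79 W

Final answer: 79 W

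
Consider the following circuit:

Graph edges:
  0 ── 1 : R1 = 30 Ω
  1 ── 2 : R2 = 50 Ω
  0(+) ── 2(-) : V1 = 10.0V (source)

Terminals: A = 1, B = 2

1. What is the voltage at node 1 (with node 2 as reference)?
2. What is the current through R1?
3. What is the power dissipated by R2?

Nodal analysis, taking node 2 as the 0 V reference.
Source V1 fixes V_0 = 10 V.
KCL at each unknown node (sum of currents leaving = 0; resistances in Ω):
  Node 1: (V_1 - 10)/30 + (V_1 - 0)/50 = 0
Collecting terms: 0.05333 × V_1 = 0.3333  =>  V_1 = 6.25 V
Part 1:
  Read off the nodal solution: V_1 = 6.25 V
Part 2:
  I_R1 = (V_0 - V_1)/R1 = (10 - 6.25)/30 = 0.125 A
  Magnitude: I_R1 = 0.125 A
Part 3:
  I_R2 = (V_1 - V_2)/R2 = (6.25 - 0)/50 = 0.125 A
  P_R2 = I_R2² × R2 = (0.125)² × 50 = 0.7812 W

Final answers:
1. V_1 = 6.25 V
2. I_R1 = 0.125 A
3. P_R2 = 0.7812 W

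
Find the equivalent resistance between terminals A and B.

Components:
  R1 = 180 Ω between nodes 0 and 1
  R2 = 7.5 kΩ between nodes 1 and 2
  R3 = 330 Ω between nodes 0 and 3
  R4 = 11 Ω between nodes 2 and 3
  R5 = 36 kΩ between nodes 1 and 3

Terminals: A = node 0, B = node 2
The network is not a plain series/parallel combination. Inject a 1 A test current into terminal A (node 0) and return it from terminal B (node 2); then R_eq = V_A / (1 A).
Nodal analysis, taking node 2 as the 0 V reference.
Current source I_test pushes 1 A into node 0 and draws it out of node 2.
KCL at each unknown node (sum of currents leaving = 0; resistances in Ω):
  Node 0: (V_0 - V_1)/180 + (V_0 - V_3)/330 - 1 = 0
  Node 1: (V_1 - V_0)/180 + (V_1 - 0)/7500 + (V_1 - V_3)/36000 = 0
  Node 3: (V_3 - V_0)/330 + (V_3 - V_1)/36000 + (V_3 - 0)/11 = 0
Collecting terms (coefficients in siemens):
  0.008586·V_0 - 0.005556·V_1 - 0.00303·V_3 = 1
  0.005717·V_1 - 0.005556·V_0 - 0.00002778·V_3 = 0
  0.09397·V_3 - 0.00303·V_0 - 0.00002778·V_1 = 0
Solving these 3 simultaneous equations (Gaussian elimination) gives:
  V_0 = 323.9 V, V_1 = 314.8 V, V_3 = 10.54 V
R_eq = V_0 / 1 A = 323.9 Ω

Final answer: 323.9 Ω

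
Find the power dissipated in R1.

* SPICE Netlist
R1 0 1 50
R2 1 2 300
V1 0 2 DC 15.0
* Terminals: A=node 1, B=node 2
Nodal analysis, taking node 2 as the 0 V reference.
Source V1 fixes V_0 = 15 V.
KCL at each unknown node (sum of currents leaving = 0; resistances in Ω):
  Node 1: (V_1 - 15)/50 + (V_1 - 0)/300 = 0
Collecting terms: 0.02333 × V_1 = 0.3  =>  V_1 = 12.86 V
I_R1 = (V_0 - V_1)/R1 = (15 - 12.86)/50 = 0.04286 A
P_R1 = I_R1² × R1 = (0.04286)² × 50 = 0.09184 W

Final answer: 0.09184 W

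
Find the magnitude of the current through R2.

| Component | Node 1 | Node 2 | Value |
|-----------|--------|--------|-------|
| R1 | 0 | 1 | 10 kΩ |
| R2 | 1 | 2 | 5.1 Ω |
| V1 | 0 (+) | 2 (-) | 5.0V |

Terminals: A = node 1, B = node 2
Nodal analysis, taking node 2 as the 0 V reference.
Source V1 fixes V_0 = 5 V.
KCL at each unknown node (sum of currents leaving = 0; resistances in Ω):
  Node 1: (V_1 - 5)/10000 + (V_1 - 0)/5.1 = 0
Collecting terms: 0.1962 × V_1 = 0.0005  =>  V_1 = 0.002549 V
I_R2 = (V_1 - V_2)/R2 = (0.002549 - 0)/5.1 = 0.0004997 A
|I_R2| = 0.0004997 A

Final answer: |I_R2| = 0.0004997 A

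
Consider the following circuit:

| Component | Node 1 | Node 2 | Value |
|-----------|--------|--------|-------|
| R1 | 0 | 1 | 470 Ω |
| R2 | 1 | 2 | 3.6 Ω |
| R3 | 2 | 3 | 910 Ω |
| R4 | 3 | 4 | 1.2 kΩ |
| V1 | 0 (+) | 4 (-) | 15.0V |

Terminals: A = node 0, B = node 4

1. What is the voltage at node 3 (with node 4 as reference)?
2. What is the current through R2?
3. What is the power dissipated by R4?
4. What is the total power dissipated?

Nodal analysis, taking node 4 as the 0 V reference.
Source V1 fixes V_0 = 15 V.
KCL at each unknown node (sum of currents leaving = 0; resistances in Ω):
  Node 1: (V_1 - 15)/470 + (V_1 - V_2)/3.6 = 0
  Node 2: (V_2 - V_1)/3.6 + (V_2 - V_3)/910 = 0
  Node 3: (V_3 - V_2)/910 + (V_3 - 0)/1200 = 0
Collecting terms (coefficients in siemens):
  0.2799·V_1 - 0.2778·V_2 = 0.03191
  0.2789·V_2 - 0.2778·V_1 - 0.001099·V_3 = 0
  0.001932·V_3 - 0.001099·V_2 = 0
Solving these 3 simultaneous equations (Gaussian elimination) gives:
  V_1 = 12.27 V, V_2 = 12.25 V, V_3 = 6.967 V
Part 1:
  Read off the nodal solution: V_3 = 6.967 V
Part 2:
  I_R2 = (V_1 - V_2)/R2 = (12.27 - 12.25)/3.6 = 0.005806 A
  Magnitude: I_R2 = 0.005806 A
Part 3:
  I_R4 = (V_3 - V_4)/R4 = (6.967 - 0)/1200 = 0.005806 A
  P_R4 = I_R4² × R4 = (0.005806)² × 1200 = 0.04045 W
Part 4:
  Power in each resistor, P = (ΔV)²/R:
    P_R1 = (15 - 12.27)²/470 = 0.01584 W
    P_R2 = (12.27 - 12.25)²/3.6 = 0.0001213 W
    P_R3 = (12.25 - 6.967)²/910 = 0.03067 W
    P_R4 = (6.967 - 0)²/1200 = 0.04045 W
  P_total = P_R1 + P_R2 + P_R3 + P_R4 = 0.08709 W

Final answers:
1. V_3 = 6.967 V
2. I_R2 = 0.005806 A
3. P_R4 = 0.04045 W
4. P_total = 0.08709 W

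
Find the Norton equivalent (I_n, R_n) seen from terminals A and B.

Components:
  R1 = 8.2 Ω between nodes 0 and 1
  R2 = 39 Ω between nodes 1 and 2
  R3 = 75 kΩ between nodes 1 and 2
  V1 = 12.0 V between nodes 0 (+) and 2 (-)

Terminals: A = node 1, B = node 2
Find the Thévenin equivalent first; then I_n = V_th/R_th and R_n = R_th.
Step 1 — V_th is the open-circuit voltage V_A - V_B (nothing connected across the terminals).
Nodal analysis, taking node 2 as the 0 V reference.
Source V1 fixes V_0 = 12 V.
KCL at each unknown node (sum of currents leaving = 0; resistances in Ω):
  Node 1: (V_1 - 12)/8.2 + (V_1 - 0)/39 + (V_1 - 0)/75000 = 0
Collecting terms: 0.1476 × V_1 = 1.463  =>  V_1 = 9.914 V
V_th = V_1 - V_2 = 9.914 - 0 = 9.914 V
Step 2 — R_th: zero the source — replace V1 by a short circuit (node 2 merges into node 0) — and find the resistance seen between A (node 1) and B (node 0).
Reduce the network between node 1 (A) and node 0 (B) by series/parallel combination:
  Rp1 = R1 ‖ R2 ‖ R3 (parallel, all between nodes 0 and 1) = 1/(1/8.2 + 1/39 + 1/75000) = 6.775 Ω
R_th = 6.775 Ω
I_n = V_th/R_th = 9.914/6.775 = 1.463 A, and R_n = R_th = 6.775 Ω

Final answer: I_n = 1.463 A, R_n = 6.775 Ω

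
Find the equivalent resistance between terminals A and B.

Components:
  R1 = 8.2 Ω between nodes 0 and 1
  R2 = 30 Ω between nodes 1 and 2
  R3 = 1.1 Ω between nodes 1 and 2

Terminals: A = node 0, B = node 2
Reduce the network between node 0 (A) and node 2 (B) by series/parallel combination:
  Rp1 = R2 ‖ R3 (parallel, both between nodes 1 and 2) = 1/(1/30 + 1/1.1) = 1.061 Ω
  Rs1 = R1 + Rp1 (series, joined only at node 1) = 8.2 + 1.061 = 9.261 Ω
R_eq = 9.261 Ω

Final answer: 9.261 Ω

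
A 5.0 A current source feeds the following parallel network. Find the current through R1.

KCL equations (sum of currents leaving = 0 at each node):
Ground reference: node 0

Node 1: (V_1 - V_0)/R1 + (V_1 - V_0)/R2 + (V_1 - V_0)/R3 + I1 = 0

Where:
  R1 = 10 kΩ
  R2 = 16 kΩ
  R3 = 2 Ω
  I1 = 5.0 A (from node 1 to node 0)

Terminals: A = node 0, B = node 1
All resistors sit directly between nodes 0 and 1, so they are in parallel and share one voltage V; the full source current 5 A splits among them.
1/R_par = 1/10000 + 1/16000 + 1/2 = 0.5002 S  =>  R_par = 1.999 Ω
V = I × R_par = 5 × 1.999 = 9.997 V
I_R1 = V/R1 = 9.997/10000 = 0.0009997 A

Final answer: 0.0009997 A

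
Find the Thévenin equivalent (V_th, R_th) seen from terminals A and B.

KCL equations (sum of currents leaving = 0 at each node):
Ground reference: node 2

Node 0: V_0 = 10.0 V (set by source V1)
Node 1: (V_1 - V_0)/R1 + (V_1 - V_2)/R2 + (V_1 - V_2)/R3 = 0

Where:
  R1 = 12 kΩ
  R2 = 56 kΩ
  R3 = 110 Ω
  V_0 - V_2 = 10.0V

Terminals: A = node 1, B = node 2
Step 1 — V_th is the open-circuit voltage V_A - V_B (nothing connected across the terminals).
Nodal analysis, taking node 2 as the 0 V reference.
Source V1 fixes V_0 = 10 V.
KCL at each unknown node (sum of currents leaving = 0; resistances in Ω):
  Node 1: (V_1 - 10)/12000 + (V_1 - 0)/56000 + (V_1 - 0)/110 = 0
Collecting terms: 0.009192 × V_1 = 0.0008333  =>  V_1 = 0.09066 V
V_th = V_1 - V_2 = 0.09066 - 0 = 0.09066 V
Step 2 — R_th: zero the source — replace V1 by a short circuit (node 2 merges into node 0) — and find the resistance seen between A (node 1) and B (node 0).
Reduce the network between node 1 (A) and node 0 (B) by series/parallel combination:
  Rp1 = R1 ‖ R2 ‖ R3 (parallel, all between nodes 0 and 1) = 1/(1/12000 + 1/56000 + 1/110) = 108.8 Ω
R_th = 108.8 Ω

Final answer: V_th = 0.09066 V, R_th = 108.8 Ω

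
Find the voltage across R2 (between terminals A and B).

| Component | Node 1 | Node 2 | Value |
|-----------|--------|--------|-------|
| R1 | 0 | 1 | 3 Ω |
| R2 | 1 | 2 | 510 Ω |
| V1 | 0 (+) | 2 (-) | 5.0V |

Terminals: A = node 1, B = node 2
R1 and R2 are in series across V1 (node 0 → node 1 → node 2), and the output A–B is taken across R2, so this is a voltage divider.
Series current: I = V1/(R1 + R2) = 5/(3 + 510) = 5/513 = 0.009747 A
V_R2 = I × R2 = V1 × R2/(R1 + R2) = 5 × 510/513 = 4.971 V

Final answer: 4.971 V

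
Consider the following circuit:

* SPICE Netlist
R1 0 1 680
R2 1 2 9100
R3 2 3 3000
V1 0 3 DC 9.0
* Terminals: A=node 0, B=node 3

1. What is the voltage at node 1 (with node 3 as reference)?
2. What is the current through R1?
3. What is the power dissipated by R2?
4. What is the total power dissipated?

Nodal analysis, taking node 3 as the 0 V reference.
Source V1 fixes V_0 = 9 V.
KCL at each unknown node (sum of currents leaving = 0; resistances in Ω):
  Node 1: (V_1 - 9)/680 + (V_1 - V_2)/9100 = 0
  Node 2: (V_2 - V_1)/9100 + (V_2 - 0)/3000 = 0
Collecting terms (coefficients in siemens):
  0.00158·V_1 - 0.0001099·V_2 = 0.01324
  0.0004432·V_2 - 0.0001099·V_1 = 0
Determinant D = (0.00158)(0.0004432) - (-0.0001099)(-0.0001099) = 0.0000006884
V_1 = [(0.01324)(0.0004432) - (-0.0001099)(0)]/D = 8.521 V
V_2 = [(0.00158)(0) - (0.01324)(-0.0001099)]/D = 2.113 V
Part 1:
  Read off the nodal solution: V_1 = 8.521 V
Part 2:
  I_R1 = (V_0 - V_1)/R1 = (9 - 8.521)/680 = 0.0007042 A
  Magnitude: I_R1 = 0.0007042 A
Part 3:
  I_R2 = (V_1 - V_2)/R2 = (8.521 - 2.113)/9100 = 0.0007042 A
  P_R2 = I_R2² × R2 = (0.0007042)² × 9100 = 0.004513 W
Part 4:
  Power in each resistor, P = (ΔV)²/R:
    P_R1 = (9 - 8.521)²/680 = 0.0003372 W
    P_R2 = (8.521 - 2.113)²/9100 = 0.004513 W
    P_R3 = (2.113 - 0)²/3000 = 0.001488 W
  P_total = P_R1 + P_R2 + P_R3 = 0.006338 W

Final answers:
1. V_1 = 8.521 V
2. I_R1 = 0.0007042 A
3. P_R2 = 0.004513 W
4. P_total = 0.006338 W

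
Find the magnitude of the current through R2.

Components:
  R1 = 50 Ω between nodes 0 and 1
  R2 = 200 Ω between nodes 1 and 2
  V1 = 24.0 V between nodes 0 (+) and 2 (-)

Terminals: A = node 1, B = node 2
Nodal analysis, taking node 2 as the 0 V reference.
Source V1 fixes V_0 = 24 V.
KCL at each unknown node (sum of currents leaving = 0; resistances in Ω):
  Node 1: (V_1 - 24)/50 + (V_1 - 0)/200 = 0
Collecting terms: 0.025 × V_1 = 0.48  =>  V_1 = 19.2 V
I_R2 = (V_1 - V_2)/R2 = (19.2 - 0)/200 = 0.096 A
|I_R2| = 0.096 A

Final answer: |I_R2| = 0.096 A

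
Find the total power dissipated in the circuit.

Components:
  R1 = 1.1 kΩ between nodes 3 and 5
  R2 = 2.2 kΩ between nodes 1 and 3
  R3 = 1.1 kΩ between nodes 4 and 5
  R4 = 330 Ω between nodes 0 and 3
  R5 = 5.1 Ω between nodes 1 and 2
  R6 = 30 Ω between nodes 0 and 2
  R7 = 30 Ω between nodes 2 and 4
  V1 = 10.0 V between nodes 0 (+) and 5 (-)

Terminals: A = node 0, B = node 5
Nodal analysis, taking node 5 as the 0 V reference.
Source V1 fixes V_0 = 10 V.
KCL at each unknown node (sum of currents leaving = 0; resistances in Ω):
  Node 1: (V_1 - V_3)/2200 + (V_1 - V_2)/5.1 = 0
  Node 2: (V_2 - V_1)/5.1 + (V_2 - 10)/30 + (V_2 - V_4)/30 = 0
  Node 3: (V_3 - 0)/1100 + (V_3 - V_1)/2200 + (V_3 - 10)/330 = 0
  Node 4: (V_4 - 0)/1100 + (V_4 - V_2)/30 = 0
Collecting terms (coefficients in siemens):
  0.1965·V_1 - 0.1961·V_2 - 0.0004545·V_3 = 0
  0.2627·V_2 - 0.1961·V_1 - 0.03333·V_4 = 0.3333
  0.004394·V_3 - 0.0004545·V_1 = 0.0303
  0.03424·V_4 - 0.03333·V_2 = 0
Solving these 4 simultaneous equations (Gaussian elimination) gives:
  V_1 = 9.713 V, V_2 = 9.717 V, V_3 = 7.901 V, V_4 = 9.459 V
Power in each resistor, P = (ΔV)²/R:
  P_R1 = (7.901 - 0)²/1100 = 0.05676 W
  P_R2 = (9.713 - 7.901)²/2200 = 0.001492 W
  P_R3 = (9.459 - 0)²/1100 = 0.08134 W
  P_R4 = (10 - 7.901)²/330 = 0.01335 W
  P_R5 = (9.713 - 9.717)²/5.1 = 0.000003459 W
  P_R6 = (10 - 9.717)²/30 = 0.002664 W
  P_R7 = (9.717 - 9.459)²/30 = 0.002218 W
P_total = P_R1 + P_R2 + P_R3 + P_R4 + P_R5 + P_R6 + P_R7 = 0.1578 W

Final answer: 0.1578 W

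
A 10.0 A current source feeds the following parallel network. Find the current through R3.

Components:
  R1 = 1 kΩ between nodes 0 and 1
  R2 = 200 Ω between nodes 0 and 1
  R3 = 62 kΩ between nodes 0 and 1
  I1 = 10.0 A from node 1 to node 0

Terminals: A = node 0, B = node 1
All resistors sit directly between nodes 0 and 1, so they are in parallel and share one voltage V; the full source current 10 A splits among them.
1/R_par = 1/1000 + 1/200 + 1/62000 = 0.006016 S  =>  R_par = 166.2 Ω
V = I × R_par = 10 × 166.2 = 1662 V
I_R3 = V/R3 = 1662/62000 = 0.02681 A

Final answer: 0.02681 A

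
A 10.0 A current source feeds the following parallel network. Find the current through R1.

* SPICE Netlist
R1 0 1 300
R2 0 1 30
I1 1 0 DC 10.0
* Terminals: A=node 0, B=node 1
All resistors sit directly between nodes 0 and 1, so they are in parallel and share one voltage V; the full source current 10 A splits among them.
1/R_par = 1/300 + 1/30 = 0.03667 S  =>  R_par = 27.27 Ω
V = I × R_par = 10 × 27.27 = 272.7 V
I_R1 = V/R1 = 272.7/300 = 0.9091 A

Final answer: 0.9091 A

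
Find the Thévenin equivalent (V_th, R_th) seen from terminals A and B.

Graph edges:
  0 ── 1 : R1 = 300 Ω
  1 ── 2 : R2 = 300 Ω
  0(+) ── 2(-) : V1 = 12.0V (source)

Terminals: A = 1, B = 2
Step 1 — V_th is the open-circuit voltage V_A - V_B (nothing connected across the terminals).
Nodal analysis, taking node 2 as the 0 V reference.
Source V1 fixes V_0 = 12 V.
KCL at each unknown node (sum of currents leaving = 0; resistances in Ω):
  Node 1: (V_1 - 12)/300 + (V_1 - 0)/300 = 0
Collecting terms: 0.006667 × V_1 = 0.04  =>  V_1 = 6 V
V_th = V_1 - V_2 = 6 - 0 = 6 V
Step 2 — R_th: zero the source — replace V1 by a short circuit (node 2 merges into node 0) — and find the resistance seen between A (node 1) and B (node 0).
Reduce the network between node 1 (A) and node 0 (B) by series/parallel combination:
  Rp1 = R1 ‖ R2 (parallel, both between nodes 0 and 1) = 1/(1/300 + 1/300) = 150 Ω
R_th = 150 Ω

Final answer: V_th = 6 V, R_th = 150 Ω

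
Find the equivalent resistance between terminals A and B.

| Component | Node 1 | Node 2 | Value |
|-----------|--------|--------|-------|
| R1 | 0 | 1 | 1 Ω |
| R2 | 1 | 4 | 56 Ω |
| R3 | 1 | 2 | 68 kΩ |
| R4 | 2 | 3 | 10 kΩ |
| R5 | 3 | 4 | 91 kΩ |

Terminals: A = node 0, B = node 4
Reduce the network between node 0 (A) and node 4 (B) by series/parallel combination:
  Rs1 = R3 + R4 (series, joined only at node 2) = 68000 + 10000 = 78000 Ω
  Rs2 = R5 + Rs1 (series, joined only at node 3) = 91000 + 78000 = 169000 Ω
  Rp1 = R2 ‖ Rs2 (parallel, both between nodes 1 and 4) = 1/(1/56 + 1/169000) = 55.98 Ω
  Rs3 = R1 + Rp1 (series, joined only at node 1) = 1 + 55.98 = 56.98 Ω
R_eq = 56.98 Ω

Final answer: 56.98 Ω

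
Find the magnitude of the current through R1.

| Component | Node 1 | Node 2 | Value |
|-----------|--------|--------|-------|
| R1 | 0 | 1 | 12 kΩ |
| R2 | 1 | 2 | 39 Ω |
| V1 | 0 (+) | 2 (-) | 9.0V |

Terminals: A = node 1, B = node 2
Nodal analysis, taking node 2 as the 0 V reference.
Source V1 fixes V_0 = 9 V.
KCL at each unknown node (sum of currents leaving = 0; resistances in Ω):
  Node 1: (V_1 - 9)/12000 + (V_1 - 0)/39 = 0
Collecting terms: 0.02572 × V_1 = 0.00075  =>  V_1 = 0.02916 V
I_R1 = (V_0 - V_1)/R1 = (9 - 0.02916)/12000 = 0.0007476 A
|I_R1| = 0.0007476 A

Final answer: |I_R1| = 0.0007476 A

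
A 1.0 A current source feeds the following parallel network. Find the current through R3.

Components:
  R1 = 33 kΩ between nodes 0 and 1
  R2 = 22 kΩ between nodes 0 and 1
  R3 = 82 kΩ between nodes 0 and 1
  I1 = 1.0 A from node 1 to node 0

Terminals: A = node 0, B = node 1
All resistors sit directly between nodes 0 and 1, so they are in parallel and share one voltage V; the full source current 1 A splits among them.
1/R_par = 1/33000 + 1/22000 + 1/82000 = 0.00008795 S  =>  R_par = 11370 Ω
V = I × R_par = 1 × 11370 = 11370 V
I_R3 = V/R3 = 11370/82000 = 0.1387 A

Final answer: 0.1387 A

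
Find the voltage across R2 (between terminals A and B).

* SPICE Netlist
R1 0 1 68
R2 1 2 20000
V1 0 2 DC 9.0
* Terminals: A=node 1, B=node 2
R1 and R2 are in series across V1 (node 0 → node 1 → node 2), and the output A–B is taken across R2, so this is a voltage divider.
Series current: I = V1/(R1 + R2) = 9/(68 + 20000) = 9/20070 = 0.0004485 A
V_R2 = I × R2 = V1 × R2/(R1 + R2) = 9 × 20000/20070 = 8.97 V

Final answer: 8.97 V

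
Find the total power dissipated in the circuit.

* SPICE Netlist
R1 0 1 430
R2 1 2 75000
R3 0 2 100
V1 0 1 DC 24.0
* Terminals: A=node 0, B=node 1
Nodal analysis, taking node 1 as the 0 V reference.
Source V1 fixes V_0 = 24 V.
KCL at each unknown node (sum of currents leaving = 0; resistances in Ω):
  Node 2: (V_2 - 0)/75000 + (V_2 - 24)/100 = 0
Collecting terms: 0.01001 × V_2 = 0.24  =>  V_2 = 23.97 V
Power in each resistor, P = (ΔV)²/R:
  P_R1 = (24 - 0)²/430 = 1.34 W
  P_R2 = (0 - 23.97)²/75000 = 0.00766 W
  P_R3 = (24 - 23.97)²/100 = 0.00001021 W
P_total = P_R1 + P_R2 + P_R3 = 1.347 W

Final answer: 1.347 W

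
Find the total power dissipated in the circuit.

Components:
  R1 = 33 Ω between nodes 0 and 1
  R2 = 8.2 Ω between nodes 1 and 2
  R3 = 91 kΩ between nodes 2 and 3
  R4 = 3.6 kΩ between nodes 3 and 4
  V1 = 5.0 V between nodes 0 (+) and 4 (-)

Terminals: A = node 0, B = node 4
Nodal analysis, taking node 4 as the 0 V reference.
Source V1 fixes V_0 = 5 V.
KCL at each unknown node (sum of currents leaving = 0; resistances in Ω):
  Node 1: (V_1 - 5)/33 + (V_1 - V_2)/8.2 = 0
  Node 2: (V_2 - V_1)/8.2 + (V_2 - V_3)/91000 = 0
  Node 3: (V_3 - V_2)/91000 + (V_3 - 0)/3600 = 0
Collecting terms (coefficients in siemens):
  0.1523·V_1 - 0.122·V_2 = 0.1515
  0.122·V_2 - 0.122·V_1 - 0.00001099·V_3 = 0
  0.0002888·V_3 - 0.00001099·V_2 = 0
Solving these 3 simultaneous equations (Gaussian elimination) gives:
  V_1 = 4.998 V, V_2 = 4.998 V, V_3 = 0.1902 V
Power in each resistor, P = (ΔV)²/R:
  P_R1 = (5 - 4.998)²/33 = 0.00000009211 W
  P_R2 = (4.998 - 4.998)²/8.2 = 0.00000002289 W
  P_R3 = (4.998 - 0.1902)²/91000 = 0.000254 W
  P_R4 = (0.1902 - 0)²/3600 = 0.00001005 W
P_total = P_R1 + P_R2 + P_R3 + P_R4 = 0.0002642 W

Final answer: 0.0002642 W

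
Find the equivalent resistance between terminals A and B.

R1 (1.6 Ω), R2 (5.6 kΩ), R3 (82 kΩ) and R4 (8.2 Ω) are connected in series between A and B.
Reduce the network between node 0 (A) and node 4 (B) by series/parallel combination:
  Rs1 = R1 + R2 (series, joined only at node 1) = 1.6 + 5600 = 5602 Ω
  Rs2 = R3 + Rs1 (series, joined only at node 2) = 82000 + 5602 = 87600 Ω
  Rs3 = R4 + Rs2 (series, joined only at node 3) = 8.2 + 87600 = 87610 Ω
R_eq = 87.61 kΩ

Final answer: 87.61 kΩ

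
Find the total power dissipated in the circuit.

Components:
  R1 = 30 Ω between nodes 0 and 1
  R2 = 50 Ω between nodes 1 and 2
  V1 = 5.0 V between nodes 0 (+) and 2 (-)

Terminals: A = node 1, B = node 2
Nodal analysis, taking node 2 as the 0 V reference.
Source V1 fixes V_0 = 5 V.
KCL at each unknown node (sum of currents leaving = 0; resistances in Ω):
  Node 1: (V_1 - 5)/30 + (V_1 - 0)/50 = 0
Collecting terms: 0.05333 × V_1 = 0.1667  =>  V_1 = 3.125 V
Power in each resistor, P = (ΔV)²/R:
  P_R1 = (5 - 3.125)²/30 = 0.1172 W
  P_R2 = (3.125 - 0)²/50 = 0.1953 W
P_total = P_R1 + P_R2 = 0.3125 W

Final answer: 0.3125 W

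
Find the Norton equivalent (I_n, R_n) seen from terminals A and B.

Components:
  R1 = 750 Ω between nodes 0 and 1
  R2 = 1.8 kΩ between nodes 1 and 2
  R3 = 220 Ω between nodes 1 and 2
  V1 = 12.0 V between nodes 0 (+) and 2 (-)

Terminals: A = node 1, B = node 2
Find the Thévenin equivalent first; then I_n = V_th/R_th and R_n = R_th.
Step 1 — V_th is the open-circuit voltage V_A - V_B (nothing connected across the terminals).
Nodal analysis, taking node 2 as the 0 V reference.
Source V1 fixes V_0 = 12 V.
KCL at each unknown node (sum of currents leaving = 0; resistances in Ω):
  Node 1: (V_1 - 12)/750 + (V_1 - 0)/1800 + (V_1 - 0)/220 = 0
Collecting terms: 0.006434 × V_1 = 0.016  =>  V_1 = 2.487 V
V_th = V_1 - V_2 = 2.487 - 0 = 2.487 V
Step 2 — R_th: zero the source — replace V1 by a short circuit (node 2 merges into node 0) — and find the resistance seen between A (node 1) and B (node 0).
Reduce the network between node 1 (A) and node 0 (B) by series/parallel combination:
  Rp1 = R1 ‖ R2 ‖ R3 (parallel, all between nodes 0 and 1) = 1/(1/750 + 1/1800 + 1/220) = 155.4 Ω
R_th = 155.4 Ω
I_n = V_th/R_th = 2.487/155.4 = 0.016 A, and R_n = R_th = 155.4 Ω

Final answer: I_n = 0.016 A, R_n = 155.4 Ω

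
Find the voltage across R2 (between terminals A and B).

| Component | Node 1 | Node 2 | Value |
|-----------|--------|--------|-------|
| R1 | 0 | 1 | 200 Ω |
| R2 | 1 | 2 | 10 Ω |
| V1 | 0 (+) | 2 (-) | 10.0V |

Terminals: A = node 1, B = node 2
R1 and R2 are in series across V1 (node 0 → node 1 → node 2), and the output A–B is taken across R2, so this is a voltage divider.
Series current: I = V1/(R1 + R2) = 10/(200 + 10) = 10/210 = 0.04762 A
V_R2 = I × R2 = V1 × R2/(R1 + R2) = 10 × 10/210 = 0.4762 V

Final answer: 0.4762 V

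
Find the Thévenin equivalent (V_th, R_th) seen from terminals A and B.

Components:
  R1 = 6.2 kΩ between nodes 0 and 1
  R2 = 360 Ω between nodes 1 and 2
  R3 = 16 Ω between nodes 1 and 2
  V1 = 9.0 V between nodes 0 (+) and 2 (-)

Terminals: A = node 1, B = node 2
Step 1 — V_th is the open-circuit voltage V_A - V_B (nothing connected across the terminals).
Nodal analysis, taking node 2 as the 0 V reference.
Source V1 fixes V_0 = 9 V.
KCL at each unknown node (sum of currents leaving = 0; resistances in Ω):
  Node 1: (V_1 - 9)/6200 + (V_1 - 0)/360 + (V_1 - 0)/16 = 0
Collecting terms: 0.06544 × V_1 = 0.001452  =>  V_1 = 0.02218 V
V_th = V_1 - V_2 = 0.02218 - 0 = 0.02218 V
Step 2 — R_th: zero the source — replace V1 by a short circuit (node 2 merges into node 0) — and find the resistance seen between A (node 1) and B (node 0).
Reduce the network between node 1 (A) and node 0 (B) by series/parallel combination:
  Rp1 = R1 ‖ R2 ‖ R3 (parallel, all between nodes 0 and 1) = 1/(1/6200 + 1/360 + 1/16) = 15.28 Ω
R_th = 15.28 Ω

Final answer: V_th = 0.02218 V, R_th = 15.28 Ω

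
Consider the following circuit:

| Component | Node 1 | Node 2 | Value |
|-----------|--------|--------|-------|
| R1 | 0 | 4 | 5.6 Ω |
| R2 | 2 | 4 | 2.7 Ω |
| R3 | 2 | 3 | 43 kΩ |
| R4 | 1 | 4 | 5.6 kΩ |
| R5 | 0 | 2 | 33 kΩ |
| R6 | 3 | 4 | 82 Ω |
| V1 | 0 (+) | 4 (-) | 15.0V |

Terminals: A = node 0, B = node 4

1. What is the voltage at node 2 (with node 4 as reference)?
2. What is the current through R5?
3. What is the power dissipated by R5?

Nodal analysis, taking node 4 as the 0 V reference.
Source V1 fixes V_0 = 15 V.
KCL at each unknown node (sum of currents leaving = 0; resistances in Ω):
  Node 1: (V_1 - 0)/5600 = 0
  Node 2: (V_2 - 0)/2.7 + (V_2 - V_3)/43000 + (V_2 - 15)/33000 = 0
  Node 3: (V_3 - V_2)/43000 + (V_3 - 0)/82 = 0
Collecting terms (coefficients in siemens):
  0.0001786·V_1 = 0
  0.3704·V_2 - 0.00002326·V_3 = 0.0004545
  0.01222·V_3 - 0.00002326·V_2 = 0
Solving these 3 simultaneous equations (Gaussian elimination) gives:
  V_1 = 0 V, V_2 = 0.001227 V, V_3 = 0.000002336 V
Part 1:
  Read off the nodal solution: V_2 = 0.001227 V
Part 2:
  I_R5 = (V_0 - V_2)/R5 = (15 - 0.001227)/33000 = 0.0004545 A
  Magnitude: I_R5 = 0.0004545 A
Part 3:
  I_R5 = (V_0 - V_2)/R5 = (15 - 0.001227)/33000 = 0.0004545 A
  P_R5 = I_R5² × R5 = (0.0004545)² × 33000 = 0.006817 W

Final answers:
1. V_2 = 0.001227 V
2. I_R5 = 0.0004545 A
3. P_R5 = 0.006817 W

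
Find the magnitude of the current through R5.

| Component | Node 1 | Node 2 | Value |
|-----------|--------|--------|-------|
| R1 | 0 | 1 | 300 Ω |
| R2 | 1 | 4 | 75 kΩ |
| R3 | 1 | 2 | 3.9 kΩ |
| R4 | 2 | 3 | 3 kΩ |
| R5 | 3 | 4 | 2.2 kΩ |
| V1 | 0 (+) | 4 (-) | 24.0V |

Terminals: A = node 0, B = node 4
Nodal analysis, taking node 4 as the 0 V reference.
Source V1 fixes V_0 = 24 V.
KCL at each unknown node (sum of currents leaving = 0; resistances in Ω):
  Node 1: (V_1 - 24)/300 + (V_1 - 0)/75000 + (V_1 - V_2)/3900 = 0
  Node 2: (V_2 - V_1)/3900 + (V_2 - V_3)/3000 = 0
  Node 3: (V_3 - V_2)/3000 + (V_3 - 0)/2200 = 0
Collecting terms (coefficients in siemens):
  0.003603·V_1 - 0.0002564·V_2 = 0.08
  0.0005897·V_2 - 0.0002564·V_1 - 0.0003333·V_3 = 0
  0.0007879·V_3 - 0.0003333·V_2 = 0
Solving these 3 simultaneous equations (Gaussian elimination) gives:
  V_1 = 23.14 V, V_2 = 13.23 V, V_3 = 5.595 V
I_R5 = (V_3 - V_4)/R5 = (5.595 - 0)/2200 = 0.002543 A
|I_R5| = 0.002543 A

Final answer: |I_R5| = 0.002543 A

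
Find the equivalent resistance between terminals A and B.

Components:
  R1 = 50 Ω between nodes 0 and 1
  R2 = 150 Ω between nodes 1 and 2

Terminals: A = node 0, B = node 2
Reduce the network between node 0 (A) and node 2 (B) by series/parallel combination:
  Rs1 = R1 + R2 (series, joined only at node 1) = 50 + 150 = 200 Ω
R_eq = 200 Ω

Final answer: 200 Ω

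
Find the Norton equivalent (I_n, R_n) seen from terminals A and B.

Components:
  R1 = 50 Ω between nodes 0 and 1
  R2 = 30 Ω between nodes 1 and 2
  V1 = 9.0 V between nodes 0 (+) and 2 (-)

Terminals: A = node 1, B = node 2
Find the Thévenin equivalent first; then I_n = V_th/R_th and R_n = R_th.
Step 1 — V_th is the open-circuit voltage V_A - V_B (nothing connected across the terminals).
Nodal analysis, taking node 2 as the 0 V reference.
Source V1 fixes V_0 = 9 V.
KCL at each unknown node (sum of currents leaving = 0; resistances in Ω):
  Node 1: (V_1 - 9)/50 + (V_1 - 0)/30 = 0
Collecting terms: 0.05333 × V_1 = 0.18  =>  V_1 = 3.375 V
V_th = V_1 - V_2 = 3.375 - 0 = 3.375 V
Step 2 — R_th: zero the source — replace V1 by a short circuit (node 2 merges into node 0) — and find the resistance seen between A (node 1) and B (node 0).
Reduce the network between node 1 (A) and node 0 (B) by series/parallel combination:
  Rp1 = R1 ‖ R2 (parallel, both between nodes 0 and 1) = 1/(1/50 + 1/30) = 18.75 Ω
R_th = 18.75 Ω
I_n = V_th/R_th = 3.375/18.75 = 0.18 A, and R_n = R_th = 18.75 Ω

Final answer: I_n = 0.18 A, R_n = 18.75 Ω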